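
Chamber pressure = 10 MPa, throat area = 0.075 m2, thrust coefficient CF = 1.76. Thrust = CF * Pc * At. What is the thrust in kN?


F = 1.76 * 10e6 * 0.075 = 1.3200e+06 N = 1320.0 kN

1320.0 kN


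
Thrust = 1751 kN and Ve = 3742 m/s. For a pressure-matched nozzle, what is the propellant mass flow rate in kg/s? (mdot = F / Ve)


mdot = F / Ve = 1751000 / 3742 = 467.9 kg/s

467.9 kg/s


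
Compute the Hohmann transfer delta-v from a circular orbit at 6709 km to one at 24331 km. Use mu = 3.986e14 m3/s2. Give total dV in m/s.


V1 = sqrt(mu/r1) = 7707.97 m/s
dV1 = V1*(sqrt(2*r2/(r1+r2)) - 1) = 1943.07 m/s
V2 = sqrt(mu/r2) = 4047.52 m/s
dV2 = V2*(1 - sqrt(2*r1/(r1+r2))) = 1386.35 m/s
Total dV = 3329 m/s

3329 m/s


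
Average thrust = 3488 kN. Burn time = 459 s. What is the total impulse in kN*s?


It = 3488 * 459 = 1600992 kN*s

1600992 kN*s


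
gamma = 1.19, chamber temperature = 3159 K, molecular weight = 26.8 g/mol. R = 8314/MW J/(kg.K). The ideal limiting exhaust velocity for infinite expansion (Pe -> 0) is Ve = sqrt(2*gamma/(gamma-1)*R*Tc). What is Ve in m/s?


R = 8314 / 26.8 = 310.22 J/(kg.K)
Ve = sqrt(2 * 1.19 / (1.19 - 1) * 310.22 * 3159) = 3504 m/s

3504 m/s


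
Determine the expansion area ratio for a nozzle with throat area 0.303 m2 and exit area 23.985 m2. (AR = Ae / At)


AR = 23.985 / 0.303 = 79.2

79.2


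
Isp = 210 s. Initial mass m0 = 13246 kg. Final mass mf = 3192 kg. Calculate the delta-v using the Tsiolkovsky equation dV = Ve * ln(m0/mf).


Ve = 210 * 9.81 = 2060.1 m/s
dV = 2060.1 * ln(13246/3192) = 2932 m/s

2932 m/s


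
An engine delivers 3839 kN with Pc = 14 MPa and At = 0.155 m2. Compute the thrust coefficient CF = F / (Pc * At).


CF = 3839000 / (14e6 * 0.155) = 1.77

1.77


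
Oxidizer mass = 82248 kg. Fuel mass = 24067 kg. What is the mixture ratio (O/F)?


MR = 82248 / 24067 = 3.42

3.42


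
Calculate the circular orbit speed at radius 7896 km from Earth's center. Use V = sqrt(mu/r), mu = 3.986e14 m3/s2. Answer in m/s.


V = sqrt(3.986e14 / 7896000) = 7105 m/s

7105 m/s


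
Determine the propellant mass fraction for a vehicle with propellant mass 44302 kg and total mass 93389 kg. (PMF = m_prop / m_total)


PMF = 44302 / 93389 = 0.474

0.474


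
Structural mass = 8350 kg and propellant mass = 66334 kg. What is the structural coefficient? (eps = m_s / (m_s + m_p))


eps = 8350 / (8350 + 66334) = 0.1118

0.1118


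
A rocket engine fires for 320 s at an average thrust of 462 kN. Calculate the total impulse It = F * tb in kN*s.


It = 462 * 320 = 147840 kN*s

147840 kN*s


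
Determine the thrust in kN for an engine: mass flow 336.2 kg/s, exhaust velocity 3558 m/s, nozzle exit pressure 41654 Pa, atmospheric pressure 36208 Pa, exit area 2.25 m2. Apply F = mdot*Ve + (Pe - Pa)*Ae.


F = 336.2 * 3558 + (41654 - 36208) * 2.25 = 1.2085e+06 N = 1208.5 kN

1208.5 kN


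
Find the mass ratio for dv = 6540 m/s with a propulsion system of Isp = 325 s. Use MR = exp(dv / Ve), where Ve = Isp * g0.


Ve = 325 * 9.81 = 3188.25 m/s
MR = exp(6540 / 3188.25) = 7.778

7.778


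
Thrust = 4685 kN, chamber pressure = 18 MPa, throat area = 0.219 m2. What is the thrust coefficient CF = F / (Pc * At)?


CF = 4685000 / (18e6 * 0.219) = 1.19

1.19


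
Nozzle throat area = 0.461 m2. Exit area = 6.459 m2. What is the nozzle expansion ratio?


AR = 6.459 / 0.461 = 14.0

14.0


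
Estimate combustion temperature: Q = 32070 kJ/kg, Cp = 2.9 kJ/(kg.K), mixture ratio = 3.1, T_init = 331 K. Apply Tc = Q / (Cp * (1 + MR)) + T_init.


Tc = 32070 / (2.9 * (1 + 3.1)) + 331 = 3028 K

3028 K


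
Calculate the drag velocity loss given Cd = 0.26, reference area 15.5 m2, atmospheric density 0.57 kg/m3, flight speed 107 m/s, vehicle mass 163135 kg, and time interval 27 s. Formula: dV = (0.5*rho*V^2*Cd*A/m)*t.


D = 0.5 * 0.57 * 107^2 * 0.26 * 15.5 = 13149.75 N
a = 13149.75 / 163135 = 0.0806 m/s2
dV = 0.0806 * 27 = 2.2 m/s

2.2 m/s


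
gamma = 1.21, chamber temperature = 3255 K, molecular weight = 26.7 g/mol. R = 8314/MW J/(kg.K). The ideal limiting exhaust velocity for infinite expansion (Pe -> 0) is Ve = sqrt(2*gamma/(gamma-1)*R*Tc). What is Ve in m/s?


R = 8314 / 26.7 = 311.39 J/(kg.K)
Ve = sqrt(2 * 1.21 / (1.21 - 1) * 311.39 * 3255) = 3418 m/s

3418 m/s


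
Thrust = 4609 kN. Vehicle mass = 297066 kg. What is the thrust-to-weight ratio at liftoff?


TWR = 4609000 / (297066 * 9.81) = 1.58

1.58


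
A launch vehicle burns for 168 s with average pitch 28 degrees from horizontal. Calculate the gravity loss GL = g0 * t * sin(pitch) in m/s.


GL = 9.81 * 168 * sin(28 deg) = 774 m/s

774 m/s


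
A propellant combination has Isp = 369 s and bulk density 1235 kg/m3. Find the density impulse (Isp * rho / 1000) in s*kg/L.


rho*Isp = 369 * 1235 / 1000 = 456 s*kg/L

456 s*kg/L


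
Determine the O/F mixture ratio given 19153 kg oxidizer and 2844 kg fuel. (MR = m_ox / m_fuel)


MR = 19153 / 2844 = 6.73

6.73


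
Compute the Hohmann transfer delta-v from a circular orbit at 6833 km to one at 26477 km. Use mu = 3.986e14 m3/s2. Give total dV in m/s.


V1 = sqrt(mu/r1) = 7637.71 m/s
dV1 = V1*(sqrt(2*r2/(r1+r2)) - 1) = 1992.27 m/s
V2 = sqrt(mu/r2) = 3880.02 m/s
dV2 = V2*(1 - sqrt(2*r1/(r1+r2))) = 1394.79 m/s
Total dV = 3387 m/s

3387 m/s


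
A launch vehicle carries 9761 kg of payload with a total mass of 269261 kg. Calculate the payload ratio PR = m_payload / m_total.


PR = 9761 / 269261 = 0.0363

0.0363


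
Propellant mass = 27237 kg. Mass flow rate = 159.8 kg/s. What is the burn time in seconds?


tb = 27237 / 159.8 = 170.4 s

170.4 s


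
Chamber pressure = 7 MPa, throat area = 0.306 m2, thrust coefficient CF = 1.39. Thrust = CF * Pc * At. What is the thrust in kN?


F = 1.39 * 7e6 * 0.306 = 2.9774e+06 N = 2977.4 kN

2977.4 kN


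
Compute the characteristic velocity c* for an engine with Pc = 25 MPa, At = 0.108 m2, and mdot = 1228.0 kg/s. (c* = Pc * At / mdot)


c* = 25e6 * 0.108 / 1228.0 = 2199 m/s

2199 m/s


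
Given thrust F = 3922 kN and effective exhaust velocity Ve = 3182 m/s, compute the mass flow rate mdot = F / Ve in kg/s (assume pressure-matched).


mdot = F / Ve = 3922000 / 3182 = 1232.6 kg/s

1232.6 kg/s


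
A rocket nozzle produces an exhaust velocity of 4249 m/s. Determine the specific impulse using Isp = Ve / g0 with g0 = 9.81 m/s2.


Isp = Ve / g0 = 4249 / 9.81 = 433.1 s

433.1 s


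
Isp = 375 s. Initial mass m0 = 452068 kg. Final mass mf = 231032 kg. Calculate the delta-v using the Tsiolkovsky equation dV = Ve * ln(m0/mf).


Ve = 375 * 9.81 = 3678.75 m/s
dV = 3678.75 * ln(452068/231032) = 2469 m/s

2469 m/s


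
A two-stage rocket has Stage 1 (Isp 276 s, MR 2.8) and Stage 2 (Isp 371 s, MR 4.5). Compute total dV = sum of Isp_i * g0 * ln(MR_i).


dV1 = 276 * 9.81 * ln(2.8) = 2787.8 m/s
dV2 = 371 * 9.81 * ln(4.5) = 5474.1 m/s
Total dV = 2787.8 + 5474.1 = 8261.9 m/s ~ 8262 m/s

8262 m/s


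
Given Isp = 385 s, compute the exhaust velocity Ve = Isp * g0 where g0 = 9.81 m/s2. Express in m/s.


Ve = Isp * g0 = 385 * 9.81 = 3776.9 m/s

3776.9 m/s


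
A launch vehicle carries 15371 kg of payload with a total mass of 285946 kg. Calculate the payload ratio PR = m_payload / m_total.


PR = 15371 / 285946 = 0.0538

0.0538


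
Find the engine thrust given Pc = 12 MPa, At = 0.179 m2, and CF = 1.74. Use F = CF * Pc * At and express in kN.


F = 1.74 * 12e6 * 0.179 = 3.7375e+06 N = 3737.5 kN

3737.5 kN


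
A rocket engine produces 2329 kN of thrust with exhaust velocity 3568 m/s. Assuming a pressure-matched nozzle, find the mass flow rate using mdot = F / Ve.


mdot = F / Ve = 2329000 / 3568 = 652.7 kg/s

652.7 kg/s


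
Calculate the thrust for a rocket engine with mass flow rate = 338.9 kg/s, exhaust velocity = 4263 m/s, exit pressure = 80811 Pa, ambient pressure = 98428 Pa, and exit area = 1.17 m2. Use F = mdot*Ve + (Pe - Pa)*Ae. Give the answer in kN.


F = 338.9 * 4263 + (80811 - 98428) * 1.17 = 1.4241e+06 N = 1424.1 kN

1424.1 kN


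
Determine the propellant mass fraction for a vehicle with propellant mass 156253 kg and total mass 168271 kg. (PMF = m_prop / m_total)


PMF = 156253 / 168271 = 0.929

0.929


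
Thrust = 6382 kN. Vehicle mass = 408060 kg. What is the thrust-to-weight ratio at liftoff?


TWR = 6382000 / (408060 * 9.81) = 1.59

1.59


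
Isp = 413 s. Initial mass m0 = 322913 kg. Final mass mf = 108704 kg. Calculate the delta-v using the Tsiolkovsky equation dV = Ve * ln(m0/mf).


Ve = 413 * 9.81 = 4051.53 m/s
dV = 4051.53 * ln(322913/108704) = 4411 m/s

4411 m/s


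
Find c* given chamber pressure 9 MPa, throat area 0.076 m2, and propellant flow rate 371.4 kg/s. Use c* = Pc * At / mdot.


c* = 9e6 * 0.076 / 371.4 = 1842 m/s

1842 m/s


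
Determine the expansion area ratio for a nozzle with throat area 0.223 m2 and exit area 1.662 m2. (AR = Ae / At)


AR = 1.662 / 0.223 = 7.5

7.5


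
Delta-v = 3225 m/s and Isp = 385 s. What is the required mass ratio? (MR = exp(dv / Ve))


Ve = 385 * 9.81 = 3776.85 m/s
MR = exp(3225 / 3776.85) = 2.349

2.349


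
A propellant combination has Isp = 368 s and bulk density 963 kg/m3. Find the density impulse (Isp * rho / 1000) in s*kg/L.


rho*Isp = 368 * 963 / 1000 = 354 s*kg/L

354 s*kg/L


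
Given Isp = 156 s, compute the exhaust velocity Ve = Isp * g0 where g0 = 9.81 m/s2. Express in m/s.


Ve = Isp * g0 = 156 * 9.81 = 1530.4 m/s

1530.4 m/s


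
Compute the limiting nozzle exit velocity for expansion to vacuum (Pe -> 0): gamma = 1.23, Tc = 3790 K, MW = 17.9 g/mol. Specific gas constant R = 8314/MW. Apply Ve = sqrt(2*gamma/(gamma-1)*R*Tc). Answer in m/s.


R = 8314 / 17.9 = 464.47 J/(kg.K)
Ve = sqrt(2 * 1.23 / (1.23 - 1) * 464.47 * 3790) = 4339 m/s

4339 m/s


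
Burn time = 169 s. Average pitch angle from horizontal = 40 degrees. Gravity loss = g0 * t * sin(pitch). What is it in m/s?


GL = 9.81 * 169 * sin(40 deg) = 1066 m/s

1066 m/s


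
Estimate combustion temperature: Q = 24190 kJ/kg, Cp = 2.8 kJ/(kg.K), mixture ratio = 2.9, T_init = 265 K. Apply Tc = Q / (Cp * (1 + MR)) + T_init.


Tc = 24190 / (2.8 * (1 + 2.9)) + 265 = 2480 K

2480 K


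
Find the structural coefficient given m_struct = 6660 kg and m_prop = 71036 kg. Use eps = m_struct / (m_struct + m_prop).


eps = 6660 / (6660 + 71036) = 0.0857

0.0857


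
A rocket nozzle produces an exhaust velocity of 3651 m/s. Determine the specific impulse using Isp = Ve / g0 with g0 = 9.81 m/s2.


Isp = Ve / g0 = 3651 / 9.81 = 372.2 s

372.2 s


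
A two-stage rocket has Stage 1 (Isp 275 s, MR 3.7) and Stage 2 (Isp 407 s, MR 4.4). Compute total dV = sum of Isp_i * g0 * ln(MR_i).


dV1 = 275 * 9.81 * ln(3.7) = 3529.6 m/s
dV2 = 407 * 9.81 * ln(4.4) = 5915.6 m/s
Total dV = 3529.6 + 5915.6 = 9445.2 m/s ~ 9445 m/s

9445 m/s


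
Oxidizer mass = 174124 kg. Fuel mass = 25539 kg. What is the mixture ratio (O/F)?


MR = 174124 / 25539 = 6.82

6.82


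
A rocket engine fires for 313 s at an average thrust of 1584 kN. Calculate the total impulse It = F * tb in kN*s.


It = 1584 * 313 = 495792 kN*s

495792 kN*s


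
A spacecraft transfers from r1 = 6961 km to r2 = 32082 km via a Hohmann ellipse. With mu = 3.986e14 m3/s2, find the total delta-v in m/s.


V1 = sqrt(mu/r1) = 7567.16 m/s
dV1 = V1*(sqrt(2*r2/(r1+r2)) - 1) = 2133.63 m/s
V2 = sqrt(mu/r2) = 3524.83 m/s
dV2 = V2*(1 - sqrt(2*r1/(r1+r2))) = 1420.0 m/s
Total dV = 3554 m/s

3554 m/s


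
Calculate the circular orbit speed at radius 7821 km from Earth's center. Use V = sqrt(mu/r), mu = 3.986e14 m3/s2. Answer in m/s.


V = sqrt(3.986e14 / 7821000) = 7139 m/s

7139 m/s


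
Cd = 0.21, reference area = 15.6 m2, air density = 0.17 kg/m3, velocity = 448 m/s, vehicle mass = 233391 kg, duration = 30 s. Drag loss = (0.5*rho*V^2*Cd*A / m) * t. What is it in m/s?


D = 0.5 * 0.17 * 448^2 * 0.21 * 15.6 = 55888.04 N
a = 55888.04 / 233391 = 0.2395 m/s2
dV = 0.2395 * 30 = 7.2 m/s

7.2 m/s


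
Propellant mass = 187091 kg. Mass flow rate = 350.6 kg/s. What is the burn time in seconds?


tb = 187091 / 350.6 = 533.6 s

533.6 s


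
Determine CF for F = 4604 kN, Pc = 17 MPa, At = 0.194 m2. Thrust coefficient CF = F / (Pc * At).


CF = 4604000 / (17e6 * 0.194) = 1.4

1.4


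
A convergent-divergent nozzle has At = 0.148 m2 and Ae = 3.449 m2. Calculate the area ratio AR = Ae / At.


AR = 3.449 / 0.148 = 23.3

23.3


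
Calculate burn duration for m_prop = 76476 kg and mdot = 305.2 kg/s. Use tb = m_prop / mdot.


tb = 76476 / 305.2 = 250.6 s

250.6 s


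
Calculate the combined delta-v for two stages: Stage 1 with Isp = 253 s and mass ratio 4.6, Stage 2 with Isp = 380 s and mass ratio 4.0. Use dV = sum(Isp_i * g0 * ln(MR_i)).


dV1 = 253 * 9.81 * ln(4.6) = 3787.6 m/s
dV2 = 380 * 9.81 * ln(4.0) = 5167.8 m/s
Total dV = 3787.6 + 5167.8 = 8955.4 m/s ~ 8955 m/s

8955 m/s


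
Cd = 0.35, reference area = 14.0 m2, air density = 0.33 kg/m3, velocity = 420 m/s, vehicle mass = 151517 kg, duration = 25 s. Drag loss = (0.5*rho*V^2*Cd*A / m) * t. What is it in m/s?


D = 0.5 * 0.33 * 420^2 * 0.35 * 14.0 = 142619.4 N
a = 142619.4 / 151517 = 0.9413 m/s2
dV = 0.9413 * 25 = 23.5 m/s

23.5 m/s


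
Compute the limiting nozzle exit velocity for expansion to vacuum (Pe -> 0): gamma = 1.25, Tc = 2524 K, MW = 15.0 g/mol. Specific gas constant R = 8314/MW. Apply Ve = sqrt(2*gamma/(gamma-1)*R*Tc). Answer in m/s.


R = 8314 / 15.0 = 554.27 J/(kg.K)
Ve = sqrt(2 * 1.25 / (1.25 - 1) * 554.27 * 2524) = 3740 m/s

3740 m/s


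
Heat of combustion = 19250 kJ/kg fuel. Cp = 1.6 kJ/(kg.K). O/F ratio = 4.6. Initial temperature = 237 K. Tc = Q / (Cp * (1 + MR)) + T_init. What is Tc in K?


Tc = 19250 / (1.6 * (1 + 4.6)) + 237 = 2385 K

2385 K


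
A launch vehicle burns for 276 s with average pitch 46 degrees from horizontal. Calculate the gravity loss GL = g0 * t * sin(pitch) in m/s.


GL = 9.81 * 276 * sin(46 deg) = 1948 m/s

1948 m/s


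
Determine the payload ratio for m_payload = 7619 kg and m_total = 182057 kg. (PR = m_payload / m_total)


PR = 7619 / 182057 = 0.0418

0.0418


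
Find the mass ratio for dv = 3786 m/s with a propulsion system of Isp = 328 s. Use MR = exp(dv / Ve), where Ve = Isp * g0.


Ve = 328 * 9.81 = 3217.68 m/s
MR = exp(3786 / 3217.68) = 3.243

3.243


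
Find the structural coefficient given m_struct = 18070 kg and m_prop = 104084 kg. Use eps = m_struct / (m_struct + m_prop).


eps = 18070 / (18070 + 104084) = 0.1479

0.1479


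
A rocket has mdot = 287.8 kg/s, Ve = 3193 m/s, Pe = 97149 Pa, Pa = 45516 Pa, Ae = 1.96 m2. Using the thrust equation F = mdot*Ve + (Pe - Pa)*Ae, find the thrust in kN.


F = 287.8 * 3193 + (97149 - 45516) * 1.96 = 1.0201e+06 N = 1020.1 kN

1020.1 kN


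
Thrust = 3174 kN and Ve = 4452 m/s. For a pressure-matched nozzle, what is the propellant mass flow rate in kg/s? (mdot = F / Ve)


mdot = F / Ve = 3174000 / 4452 = 712.9 kg/s

712.9 kg/s


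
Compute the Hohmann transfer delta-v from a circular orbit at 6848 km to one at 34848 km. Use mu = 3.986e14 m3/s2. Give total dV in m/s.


V1 = sqrt(mu/r1) = 7629.34 m/s
dV1 = V1*(sqrt(2*r2/(r1+r2)) - 1) = 2234.45 m/s
V2 = sqrt(mu/r2) = 3382.05 m/s
dV2 = V2*(1 - sqrt(2*r1/(r1+r2))) = 1443.71 m/s
Total dV = 3678 m/s

3678 m/s


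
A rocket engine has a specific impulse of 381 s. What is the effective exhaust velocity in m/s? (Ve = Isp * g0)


Ve = Isp * g0 = 381 * 9.81 = 3737.6 m/s

3737.6 m/s


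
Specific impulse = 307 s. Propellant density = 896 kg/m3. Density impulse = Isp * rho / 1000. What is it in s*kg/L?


rho*Isp = 307 * 896 / 1000 = 275 s*kg/L

275 s*kg/L


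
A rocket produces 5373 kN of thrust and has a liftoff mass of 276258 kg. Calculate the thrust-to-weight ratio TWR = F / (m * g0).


TWR = 5373000 / (276258 * 9.81) = 1.98

1.98


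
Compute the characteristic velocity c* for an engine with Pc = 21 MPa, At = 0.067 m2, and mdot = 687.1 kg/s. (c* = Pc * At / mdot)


c* = 21e6 * 0.067 / 687.1 = 2048 m/s

2048 m/s


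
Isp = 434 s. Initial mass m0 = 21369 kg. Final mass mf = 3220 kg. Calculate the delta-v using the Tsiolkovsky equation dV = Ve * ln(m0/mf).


Ve = 434 * 9.81 = 4257.54 m/s
dV = 4257.54 * ln(21369/3220) = 8058 m/s

8058 m/s


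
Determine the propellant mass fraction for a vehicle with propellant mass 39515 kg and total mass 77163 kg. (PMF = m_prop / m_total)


PMF = 39515 / 77163 = 0.512

0.512


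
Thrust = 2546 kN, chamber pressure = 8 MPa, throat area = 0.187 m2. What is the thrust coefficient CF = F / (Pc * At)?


CF = 2546000 / (8e6 * 0.187) = 1.7

1.7


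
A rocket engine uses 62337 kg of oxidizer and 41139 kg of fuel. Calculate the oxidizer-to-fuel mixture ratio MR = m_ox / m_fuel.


MR = 62337 / 41139 = 1.52

1.52


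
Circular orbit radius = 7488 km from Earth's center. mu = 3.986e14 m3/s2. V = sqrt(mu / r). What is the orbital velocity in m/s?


V = sqrt(3.986e14 / 7488000) = 7296 m/s

7296 m/s


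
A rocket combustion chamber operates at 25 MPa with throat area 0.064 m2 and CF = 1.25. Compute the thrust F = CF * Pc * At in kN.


F = 1.25 * 25e6 * 0.064 = 2.0000e+06 N = 2000.0 kN

2000.0 kN


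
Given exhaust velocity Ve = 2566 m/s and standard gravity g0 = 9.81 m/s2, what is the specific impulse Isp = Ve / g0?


Isp = Ve / g0 = 2566 / 9.81 = 261.6 s

261.6 s


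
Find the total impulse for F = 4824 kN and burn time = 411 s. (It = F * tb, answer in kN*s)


It = 4824 * 411 = 1982664 kN*s

1982664 kN*s


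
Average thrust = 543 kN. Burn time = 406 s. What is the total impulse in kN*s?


It = 543 * 406 = 220458 kN*s

220458 kN*s


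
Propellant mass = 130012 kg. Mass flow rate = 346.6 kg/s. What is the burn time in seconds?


tb = 130012 / 346.6 = 375.1 s

375.1 s


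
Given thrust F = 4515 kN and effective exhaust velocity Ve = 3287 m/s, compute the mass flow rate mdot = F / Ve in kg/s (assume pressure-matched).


mdot = F / Ve = 4515000 / 3287 = 1373.6 kg/s

1373.6 kg/s


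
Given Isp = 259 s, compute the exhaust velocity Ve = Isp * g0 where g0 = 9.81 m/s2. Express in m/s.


Ve = Isp * g0 = 259 * 9.81 = 2540.8 m/s

2540.8 m/s


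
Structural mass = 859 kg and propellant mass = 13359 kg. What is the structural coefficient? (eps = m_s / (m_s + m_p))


eps = 859 / (859 + 13359) = 0.0604

0.0604


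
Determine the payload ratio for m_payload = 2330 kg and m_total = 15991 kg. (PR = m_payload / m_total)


PR = 2330 / 15991 = 0.1457

0.1457


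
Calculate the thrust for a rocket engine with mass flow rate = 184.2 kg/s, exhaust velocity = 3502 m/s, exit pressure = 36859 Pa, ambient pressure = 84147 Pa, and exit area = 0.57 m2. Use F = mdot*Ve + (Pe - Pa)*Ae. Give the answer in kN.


F = 184.2 * 3502 + (36859 - 84147) * 0.57 = 618114.0 N = 618.1 kN

618.1 kN


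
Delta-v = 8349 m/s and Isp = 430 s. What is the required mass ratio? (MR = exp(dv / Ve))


Ve = 430 * 9.81 = 4218.3 m/s
MR = exp(8349 / 4218.3) = 7.237

7.237


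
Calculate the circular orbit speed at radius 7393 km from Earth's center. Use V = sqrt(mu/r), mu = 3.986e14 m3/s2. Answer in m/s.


V = sqrt(3.986e14 / 7393000) = 7343 m/s

7343 m/s


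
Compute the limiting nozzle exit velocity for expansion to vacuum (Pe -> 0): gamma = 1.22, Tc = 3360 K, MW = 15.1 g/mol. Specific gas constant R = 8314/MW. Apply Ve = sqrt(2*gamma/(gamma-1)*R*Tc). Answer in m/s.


R = 8314 / 15.1 = 550.6 J/(kg.K)
Ve = sqrt(2 * 1.22 / (1.22 - 1) * 550.6 * 3360) = 4530 m/s

4530 m/s


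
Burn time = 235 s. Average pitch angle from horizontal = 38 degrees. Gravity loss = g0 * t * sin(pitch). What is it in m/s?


GL = 9.81 * 235 * sin(38 deg) = 1419 m/s

1419 m/s


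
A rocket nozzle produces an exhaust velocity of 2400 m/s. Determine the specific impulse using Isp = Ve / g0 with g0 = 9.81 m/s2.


Isp = Ve / g0 = 2400 / 9.81 = 244.6 s

244.6 s


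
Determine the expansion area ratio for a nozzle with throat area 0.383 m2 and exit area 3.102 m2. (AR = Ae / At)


AR = 3.102 / 0.383 = 8.1

8.1


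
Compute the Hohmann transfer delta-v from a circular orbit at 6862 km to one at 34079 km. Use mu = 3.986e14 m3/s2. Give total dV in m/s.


V1 = sqrt(mu/r1) = 7621.55 m/s
dV1 = V1*(sqrt(2*r2/(r1+r2)) - 1) = 2212.28 m/s
V2 = sqrt(mu/r2) = 3419.99 m/s
dV2 = V2*(1 - sqrt(2*r1/(r1+r2))) = 1439.9 m/s
Total dV = 3652 m/s

3652 m/s


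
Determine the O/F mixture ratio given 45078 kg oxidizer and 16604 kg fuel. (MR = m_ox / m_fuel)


MR = 45078 / 16604 = 2.71

2.71


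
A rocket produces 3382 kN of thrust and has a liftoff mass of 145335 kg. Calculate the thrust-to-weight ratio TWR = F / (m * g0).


TWR = 3382000 / (145335 * 9.81) = 2.37

2.37


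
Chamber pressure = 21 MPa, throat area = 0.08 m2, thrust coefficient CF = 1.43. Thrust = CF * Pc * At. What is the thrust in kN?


F = 1.43 * 21e6 * 0.08 = 2.4024e+06 N = 2402.4 kN

2402.4 kN


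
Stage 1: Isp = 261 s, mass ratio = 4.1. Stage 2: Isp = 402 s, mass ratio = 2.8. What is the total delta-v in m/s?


dV1 = 261 * 9.81 * ln(4.1) = 3612.7 m/s
dV2 = 402 * 9.81 * ln(2.8) = 4060.4 m/s
Total dV = 3612.7 + 4060.4 = 7673.1 m/s ~ 7673 m/s

7673 m/s


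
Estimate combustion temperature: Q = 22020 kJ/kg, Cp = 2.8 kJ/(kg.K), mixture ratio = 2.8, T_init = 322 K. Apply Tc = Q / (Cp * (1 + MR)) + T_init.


Tc = 22020 / (2.8 * (1 + 2.8)) + 322 = 2392 K

2392 K


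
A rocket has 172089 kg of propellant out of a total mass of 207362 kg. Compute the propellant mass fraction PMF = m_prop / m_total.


PMF = 172089 / 207362 = 0.83

0.83


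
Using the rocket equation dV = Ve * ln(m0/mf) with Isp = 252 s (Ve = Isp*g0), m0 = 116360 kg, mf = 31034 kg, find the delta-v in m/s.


Ve = 252 * 9.81 = 2472.12 m/s
dV = 2472.12 * ln(116360/31034) = 3267 m/s

3267 m/s


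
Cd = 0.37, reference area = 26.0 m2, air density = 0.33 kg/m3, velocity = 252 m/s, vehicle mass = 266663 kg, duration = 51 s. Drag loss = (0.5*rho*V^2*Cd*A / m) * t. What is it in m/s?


D = 0.5 * 0.33 * 252^2 * 0.37 * 26.0 = 100799.9 N
a = 100799.9 / 266663 = 0.378 m/s2
dV = 0.378 * 51 = 19.3 m/s

19.3 m/s


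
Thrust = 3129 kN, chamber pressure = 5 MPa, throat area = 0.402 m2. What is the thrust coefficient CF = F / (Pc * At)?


CF = 3129000 / (5e6 * 0.402) = 1.56

1.56


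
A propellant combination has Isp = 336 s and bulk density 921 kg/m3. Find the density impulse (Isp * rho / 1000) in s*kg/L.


rho*Isp = 336 * 921 / 1000 = 309 s*kg/L

309 s*kg/L


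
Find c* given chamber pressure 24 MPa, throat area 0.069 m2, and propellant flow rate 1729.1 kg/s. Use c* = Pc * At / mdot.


c* = 24e6 * 0.069 / 1729.1 = 958 m/s

958 m/s


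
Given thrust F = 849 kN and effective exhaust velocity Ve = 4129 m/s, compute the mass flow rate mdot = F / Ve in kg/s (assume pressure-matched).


mdot = F / Ve = 849000 / 4129 = 205.6 kg/s

205.6 kg/s


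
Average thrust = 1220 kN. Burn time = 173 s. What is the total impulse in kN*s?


It = 1220 * 173 = 211060 kN*s

211060 kN*s


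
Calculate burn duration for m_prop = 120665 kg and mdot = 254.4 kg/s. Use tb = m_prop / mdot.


tb = 120665 / 254.4 = 474.3 s

474.3 s


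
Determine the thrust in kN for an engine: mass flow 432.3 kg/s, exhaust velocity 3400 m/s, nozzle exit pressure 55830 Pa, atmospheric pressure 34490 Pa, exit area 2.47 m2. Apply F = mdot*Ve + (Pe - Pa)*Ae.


F = 432.3 * 3400 + (55830 - 34490) * 2.47 = 1.5225e+06 N = 1522.5 kN

1522.5 kN


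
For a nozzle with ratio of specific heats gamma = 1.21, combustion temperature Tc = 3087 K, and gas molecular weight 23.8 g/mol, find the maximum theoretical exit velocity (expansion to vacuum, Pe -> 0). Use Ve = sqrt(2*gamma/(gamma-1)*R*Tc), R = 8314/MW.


R = 8314 / 23.8 = 349.33 J/(kg.K)
Ve = sqrt(2 * 1.21 / (1.21 - 1) * 349.33 * 3087) = 3525 m/s

3525 m/s


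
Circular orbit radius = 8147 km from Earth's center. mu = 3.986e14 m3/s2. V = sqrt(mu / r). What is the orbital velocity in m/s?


V = sqrt(3.986e14 / 8147000) = 6995 m/s

6995 m/s


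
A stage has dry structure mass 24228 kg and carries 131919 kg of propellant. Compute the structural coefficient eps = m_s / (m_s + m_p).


eps = 24228 / (24228 + 131919) = 0.1552

0.1552


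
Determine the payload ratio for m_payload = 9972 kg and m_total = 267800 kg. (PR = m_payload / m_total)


PR = 9972 / 267800 = 0.0372

0.0372


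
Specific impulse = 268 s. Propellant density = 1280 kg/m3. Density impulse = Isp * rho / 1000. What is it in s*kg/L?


rho*Isp = 268 * 1280 / 1000 = 343 s*kg/L

343 s*kg/L


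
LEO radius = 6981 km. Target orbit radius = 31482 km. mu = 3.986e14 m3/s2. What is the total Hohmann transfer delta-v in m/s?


V1 = sqrt(mu/r1) = 7556.31 m/s
dV1 = V1*(sqrt(2*r2/(r1+r2)) - 1) = 2111.64 m/s
V2 = sqrt(mu/r2) = 3558.26 m/s
dV2 = V2*(1 - sqrt(2*r1/(r1+r2))) = 1414.43 m/s
Total dV = 3526 m/s

3526 m/s


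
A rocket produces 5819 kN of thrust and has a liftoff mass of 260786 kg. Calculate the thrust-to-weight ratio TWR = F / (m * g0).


TWR = 5819000 / (260786 * 9.81) = 2.27

2.27


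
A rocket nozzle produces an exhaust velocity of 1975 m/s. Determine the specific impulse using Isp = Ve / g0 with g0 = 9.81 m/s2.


Isp = Ve / g0 = 1975 / 9.81 = 201.3 s

201.3 s


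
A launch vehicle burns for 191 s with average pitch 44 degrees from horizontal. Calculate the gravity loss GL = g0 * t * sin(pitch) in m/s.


GL = 9.81 * 191 * sin(44 deg) = 1302 m/s

1302 m/s


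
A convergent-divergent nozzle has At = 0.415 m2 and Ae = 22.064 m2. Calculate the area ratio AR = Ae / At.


AR = 22.064 / 0.415 = 53.2

53.2


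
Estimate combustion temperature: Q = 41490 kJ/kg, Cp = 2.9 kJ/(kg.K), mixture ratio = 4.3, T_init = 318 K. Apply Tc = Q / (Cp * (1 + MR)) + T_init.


Tc = 41490 / (2.9 * (1 + 4.3)) + 318 = 3017 K

3017 K


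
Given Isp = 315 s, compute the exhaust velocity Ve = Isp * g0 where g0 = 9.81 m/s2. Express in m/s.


Ve = Isp * g0 = 315 * 9.81 = 3090.2 m/s

3090.2 m/s


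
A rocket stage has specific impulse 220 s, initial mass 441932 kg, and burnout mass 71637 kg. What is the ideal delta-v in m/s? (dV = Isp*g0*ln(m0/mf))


Ve = 220 * 9.81 = 2158.2 m/s
dV = 2158.2 * ln(441932/71637) = 3927 m/s

3927 m/s


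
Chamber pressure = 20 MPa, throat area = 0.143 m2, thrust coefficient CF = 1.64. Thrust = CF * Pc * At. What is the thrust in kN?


F = 1.64 * 20e6 * 0.143 = 4.6904e+06 N = 4690.4 kN

4690.4 kN


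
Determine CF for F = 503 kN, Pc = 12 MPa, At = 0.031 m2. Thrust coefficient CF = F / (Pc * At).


CF = 503000 / (12e6 * 0.031) = 1.35

1.35


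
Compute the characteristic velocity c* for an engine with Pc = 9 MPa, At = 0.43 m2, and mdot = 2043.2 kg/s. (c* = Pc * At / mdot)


c* = 9e6 * 0.43 / 2043.2 = 1894 m/s

1894 m/s


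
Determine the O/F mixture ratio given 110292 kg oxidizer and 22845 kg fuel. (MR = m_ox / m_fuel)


MR = 110292 / 22845 = 4.83

4.83


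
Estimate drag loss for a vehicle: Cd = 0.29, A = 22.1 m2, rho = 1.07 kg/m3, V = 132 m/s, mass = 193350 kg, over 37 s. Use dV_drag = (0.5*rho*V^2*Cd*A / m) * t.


D = 0.5 * 1.07 * 132^2 * 0.29 * 22.1 = 59743.67 N
a = 59743.67 / 193350 = 0.309 m/s2
dV = 0.309 * 37 = 11.4 m/s

11.4 m/s


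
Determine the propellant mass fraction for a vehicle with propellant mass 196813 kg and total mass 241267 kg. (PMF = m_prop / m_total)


PMF = 196813 / 241267 = 0.816

0.816


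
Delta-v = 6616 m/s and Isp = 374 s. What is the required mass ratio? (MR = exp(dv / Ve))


Ve = 374 * 9.81 = 3668.94 m/s
MR = exp(6616 / 3668.94) = 6.069

6.069


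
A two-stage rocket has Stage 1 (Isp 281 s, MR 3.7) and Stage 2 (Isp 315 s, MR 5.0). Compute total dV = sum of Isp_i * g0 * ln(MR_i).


dV1 = 281 * 9.81 * ln(3.7) = 3606.6 m/s
dV2 = 315 * 9.81 * ln(5.0) = 4973.4 m/s
Total dV = 3606.6 + 4973.4 = 8580.0 m/s ~ 8580 m/s

8580 m/s


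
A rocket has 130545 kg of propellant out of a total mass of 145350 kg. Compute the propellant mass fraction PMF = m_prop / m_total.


PMF = 130545 / 145350 = 0.898

0.898


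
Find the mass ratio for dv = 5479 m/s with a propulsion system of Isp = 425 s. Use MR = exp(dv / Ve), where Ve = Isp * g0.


Ve = 425 * 9.81 = 4169.25 m/s
MR = exp(5479 / 4169.25) = 3.722

3.722


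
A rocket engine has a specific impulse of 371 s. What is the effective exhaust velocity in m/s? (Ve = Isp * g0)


Ve = Isp * g0 = 371 * 9.81 = 3639.5 m/s

3639.5 m/s


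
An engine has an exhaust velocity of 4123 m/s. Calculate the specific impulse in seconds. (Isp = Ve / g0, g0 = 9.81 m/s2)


Isp = Ve / g0 = 4123 / 9.81 = 420.3 s

420.3 s


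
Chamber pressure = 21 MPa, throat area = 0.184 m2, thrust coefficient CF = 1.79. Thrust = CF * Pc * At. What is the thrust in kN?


F = 1.79 * 21e6 * 0.184 = 6.9166e+06 N = 6916.6 kN

6916.6 kN


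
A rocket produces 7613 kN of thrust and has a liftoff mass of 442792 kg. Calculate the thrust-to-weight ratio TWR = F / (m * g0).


TWR = 7613000 / (442792 * 9.81) = 1.75

1.75


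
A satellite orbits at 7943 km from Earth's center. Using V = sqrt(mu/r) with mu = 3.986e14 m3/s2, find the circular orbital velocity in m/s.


V = sqrt(3.986e14 / 7943000) = 7084 m/s

7084 m/s


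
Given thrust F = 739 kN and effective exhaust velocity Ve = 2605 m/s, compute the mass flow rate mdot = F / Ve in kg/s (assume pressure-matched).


mdot = F / Ve = 739000 / 2605 = 283.7 kg/s

283.7 kg/s


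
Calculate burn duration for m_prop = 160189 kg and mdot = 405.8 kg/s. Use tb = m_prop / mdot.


tb = 160189 / 405.8 = 394.7 s

394.7 s


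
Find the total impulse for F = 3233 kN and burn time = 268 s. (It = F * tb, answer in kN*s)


It = 3233 * 268 = 866444 kN*s

866444 kN*s


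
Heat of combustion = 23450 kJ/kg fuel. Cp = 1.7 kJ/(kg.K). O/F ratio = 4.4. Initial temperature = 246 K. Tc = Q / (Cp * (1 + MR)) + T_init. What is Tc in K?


Tc = 23450 / (1.7 * (1 + 4.4)) + 246 = 2800 K

2800 K


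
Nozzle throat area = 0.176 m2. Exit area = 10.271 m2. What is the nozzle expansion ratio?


AR = 10.271 / 0.176 = 58.4

58.4


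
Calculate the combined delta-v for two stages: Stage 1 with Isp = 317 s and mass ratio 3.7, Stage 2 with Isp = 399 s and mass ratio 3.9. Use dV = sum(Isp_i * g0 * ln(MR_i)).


dV1 = 317 * 9.81 * ln(3.7) = 4068.6 m/s
dV2 = 399 * 9.81 * ln(3.9) = 5327.1 m/s
Total dV = 4068.6 + 5327.1 = 9395.7 m/s ~ 9396 m/s

9396 m/s


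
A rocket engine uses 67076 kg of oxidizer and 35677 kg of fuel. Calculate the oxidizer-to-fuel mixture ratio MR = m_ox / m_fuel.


MR = 67076 / 35677 = 1.88

1.88


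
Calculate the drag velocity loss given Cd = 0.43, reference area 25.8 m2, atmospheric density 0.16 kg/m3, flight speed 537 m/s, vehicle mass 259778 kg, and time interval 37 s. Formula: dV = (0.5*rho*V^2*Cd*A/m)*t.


D = 0.5 * 0.16 * 537^2 * 0.43 * 25.8 = 255933.25 N
a = 255933.25 / 259778 = 0.9852 m/s2
dV = 0.9852 * 37 = 36.5 m/s

36.5 m/s


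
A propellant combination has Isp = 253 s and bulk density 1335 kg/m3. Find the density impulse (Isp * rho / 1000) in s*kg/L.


rho*Isp = 253 * 1335 / 1000 = 338 s*kg/L

338 s*kg/L


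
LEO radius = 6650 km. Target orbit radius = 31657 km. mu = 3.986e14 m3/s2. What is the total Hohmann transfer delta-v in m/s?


V1 = sqrt(mu/r1) = 7742.08 m/s
dV1 = V1*(sqrt(2*r2/(r1+r2)) - 1) = 2211.25 m/s
V2 = sqrt(mu/r2) = 3548.41 m/s
dV2 = V2*(1 - sqrt(2*r1/(r1+r2))) = 1457.57 m/s
Total dV = 3669 m/s

3669 m/s


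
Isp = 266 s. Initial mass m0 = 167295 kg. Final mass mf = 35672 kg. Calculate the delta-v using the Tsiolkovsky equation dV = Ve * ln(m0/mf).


Ve = 266 * 9.81 = 2609.46 m/s
dV = 2609.46 * ln(167295/35672) = 4033 m/s

4033 m/s


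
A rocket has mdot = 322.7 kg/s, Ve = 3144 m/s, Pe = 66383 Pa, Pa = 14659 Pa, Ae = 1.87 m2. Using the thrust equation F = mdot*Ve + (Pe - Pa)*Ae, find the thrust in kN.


F = 322.7 * 3144 + (66383 - 14659) * 1.87 = 1.1113e+06 N = 1111.3 kN

1111.3 kN


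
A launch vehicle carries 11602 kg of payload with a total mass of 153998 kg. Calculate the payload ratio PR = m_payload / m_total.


PR = 11602 / 153998 = 0.0753

0.0753


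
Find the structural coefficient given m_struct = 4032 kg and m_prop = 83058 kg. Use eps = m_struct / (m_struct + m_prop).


eps = 4032 / (4032 + 83058) = 0.0463

0.0463


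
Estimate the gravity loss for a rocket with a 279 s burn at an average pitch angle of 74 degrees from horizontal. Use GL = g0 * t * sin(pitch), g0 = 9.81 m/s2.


GL = 9.81 * 279 * sin(74 deg) = 2631 m/s

2631 m/s


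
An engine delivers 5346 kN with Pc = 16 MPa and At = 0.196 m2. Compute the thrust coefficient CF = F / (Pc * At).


CF = 5346000 / (16e6 * 0.196) = 1.7

1.7


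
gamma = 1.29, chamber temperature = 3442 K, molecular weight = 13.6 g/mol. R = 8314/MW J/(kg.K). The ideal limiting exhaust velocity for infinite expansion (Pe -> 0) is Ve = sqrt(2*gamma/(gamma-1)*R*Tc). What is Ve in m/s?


R = 8314 / 13.6 = 611.32 J/(kg.K)
Ve = sqrt(2 * 1.29 / (1.29 - 1) * 611.32 * 3442) = 4327 m/s

4327 m/s


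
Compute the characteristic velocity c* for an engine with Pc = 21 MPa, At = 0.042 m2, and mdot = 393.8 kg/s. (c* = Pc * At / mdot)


c* = 21e6 * 0.042 / 393.8 = 2240 m/s

2240 m/s


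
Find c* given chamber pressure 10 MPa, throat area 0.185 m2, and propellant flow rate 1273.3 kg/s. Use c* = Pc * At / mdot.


c* = 10e6 * 0.185 / 1273.3 = 1453 m/s

1453 m/s


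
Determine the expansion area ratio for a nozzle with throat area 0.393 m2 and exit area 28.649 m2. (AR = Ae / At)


AR = 28.649 / 0.393 = 72.9

72.9


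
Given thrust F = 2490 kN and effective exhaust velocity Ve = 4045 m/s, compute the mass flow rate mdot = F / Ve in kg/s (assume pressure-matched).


mdot = F / Ve = 2490000 / 4045 = 615.6 kg/s

615.6 kg/s


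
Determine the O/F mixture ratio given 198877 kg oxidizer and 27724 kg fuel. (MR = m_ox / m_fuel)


MR = 198877 / 27724 = 7.17

7.17


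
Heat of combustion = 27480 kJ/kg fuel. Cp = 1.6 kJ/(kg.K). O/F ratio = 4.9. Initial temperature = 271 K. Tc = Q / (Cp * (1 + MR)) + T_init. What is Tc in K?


Tc = 27480 / (1.6 * (1 + 4.9)) + 271 = 3182 K

3182 K


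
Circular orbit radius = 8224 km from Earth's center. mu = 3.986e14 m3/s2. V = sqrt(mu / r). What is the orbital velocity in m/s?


V = sqrt(3.986e14 / 8224000) = 6962 m/s

6962 m/s


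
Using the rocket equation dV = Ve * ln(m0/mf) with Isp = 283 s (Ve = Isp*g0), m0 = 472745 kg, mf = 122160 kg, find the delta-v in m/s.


Ve = 283 * 9.81 = 2776.23 m/s
dV = 2776.23 * ln(472745/122160) = 3757 m/s

3757 m/s


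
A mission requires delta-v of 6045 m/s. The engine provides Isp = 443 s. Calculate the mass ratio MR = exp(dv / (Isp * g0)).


Ve = 443 * 9.81 = 4345.83 m/s
MR = exp(6045 / 4345.83) = 4.019

4.019


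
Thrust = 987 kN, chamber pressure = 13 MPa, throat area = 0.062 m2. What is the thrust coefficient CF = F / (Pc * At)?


CF = 987000 / (13e6 * 0.062) = 1.22

1.22


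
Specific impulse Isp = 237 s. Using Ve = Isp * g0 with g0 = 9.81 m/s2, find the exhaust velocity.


Ve = Isp * g0 = 237 * 9.81 = 2325.0 m/s

2325.0 m/s


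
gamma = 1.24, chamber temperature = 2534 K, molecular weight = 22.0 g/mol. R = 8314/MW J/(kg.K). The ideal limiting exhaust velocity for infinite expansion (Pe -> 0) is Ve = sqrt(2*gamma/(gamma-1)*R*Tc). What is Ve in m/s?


R = 8314 / 22.0 = 377.91 J/(kg.K)
Ve = sqrt(2 * 1.24 / (1.24 - 1) * 377.91 * 2534) = 3146 m/s

3146 m/s


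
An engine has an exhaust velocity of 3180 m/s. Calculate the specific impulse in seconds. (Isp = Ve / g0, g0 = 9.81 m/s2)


Isp = Ve / g0 = 3180 / 9.81 = 324.2 s

324.2 s


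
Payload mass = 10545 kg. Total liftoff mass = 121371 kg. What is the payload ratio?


PR = 10545 / 121371 = 0.0869

0.0869


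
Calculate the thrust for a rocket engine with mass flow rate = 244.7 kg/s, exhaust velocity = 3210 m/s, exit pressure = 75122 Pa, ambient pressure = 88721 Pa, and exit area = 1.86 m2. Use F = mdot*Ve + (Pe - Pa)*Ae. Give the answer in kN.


F = 244.7 * 3210 + (75122 - 88721) * 1.86 = 760193.0 N = 760.2 kN

760.2 kN


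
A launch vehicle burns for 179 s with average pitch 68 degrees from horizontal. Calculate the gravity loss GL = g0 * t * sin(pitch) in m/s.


GL = 9.81 * 179 * sin(68 deg) = 1628 m/s

1628 m/s


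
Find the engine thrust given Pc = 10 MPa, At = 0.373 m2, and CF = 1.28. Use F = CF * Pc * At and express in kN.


F = 1.28 * 10e6 * 0.373 = 4.7744e+06 N = 4774.4 kN

4774.4 kN


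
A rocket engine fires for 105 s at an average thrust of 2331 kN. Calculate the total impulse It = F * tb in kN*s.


It = 2331 * 105 = 244755 kN*s

244755 kN*s


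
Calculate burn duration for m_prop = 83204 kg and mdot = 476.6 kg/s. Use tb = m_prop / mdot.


tb = 83204 / 476.6 = 174.6 s

174.6 s


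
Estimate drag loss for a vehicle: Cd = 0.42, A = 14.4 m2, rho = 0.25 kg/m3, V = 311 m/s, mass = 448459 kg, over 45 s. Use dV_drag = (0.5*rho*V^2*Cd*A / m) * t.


D = 0.5 * 0.25 * 311^2 * 0.42 * 14.4 = 73121.08 N
a = 73121.08 / 448459 = 0.163 m/s2
dV = 0.163 * 45 = 7.3 m/s

7.3 m/s


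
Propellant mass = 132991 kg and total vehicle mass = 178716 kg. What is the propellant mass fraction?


PMF = 132991 / 178716 = 0.744

0.744


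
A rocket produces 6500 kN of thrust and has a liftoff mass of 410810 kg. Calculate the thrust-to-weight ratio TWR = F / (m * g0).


TWR = 6500000 / (410810 * 9.81) = 1.61

1.61


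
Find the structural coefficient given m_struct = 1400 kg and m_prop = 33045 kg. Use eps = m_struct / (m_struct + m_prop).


eps = 1400 / (1400 + 33045) = 0.0406

0.0406


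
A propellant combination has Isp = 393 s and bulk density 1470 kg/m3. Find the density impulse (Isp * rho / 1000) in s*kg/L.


rho*Isp = 393 * 1470 / 1000 = 578 s*kg/L

578 s*kg/L


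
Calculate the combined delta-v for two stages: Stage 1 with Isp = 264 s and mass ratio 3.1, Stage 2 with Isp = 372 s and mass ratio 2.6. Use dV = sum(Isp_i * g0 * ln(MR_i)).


dV1 = 264 * 9.81 * ln(3.1) = 2930.2 m/s
dV2 = 372 * 9.81 * ln(2.6) = 3487.0 m/s
Total dV = 2930.2 + 3487.0 = 6417.2 m/s ~ 6417 m/s

6417 m/s


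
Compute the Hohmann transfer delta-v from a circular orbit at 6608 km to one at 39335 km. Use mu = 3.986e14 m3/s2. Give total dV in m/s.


V1 = sqrt(mu/r1) = 7766.65 m/s
dV1 = V1*(sqrt(2*r2/(r1+r2)) - 1) = 2396.51 m/s
V2 = sqrt(mu/r2) = 3183.31 m/s
dV2 = V2*(1 - sqrt(2*r1/(r1+r2))) = 1475.97 m/s
Total dV = 3872 m/s

3872 m/s


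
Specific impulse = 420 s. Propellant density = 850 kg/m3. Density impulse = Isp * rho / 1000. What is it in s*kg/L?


rho*Isp = 420 * 850 / 1000 = 357 s*kg/L

357 s*kg/L


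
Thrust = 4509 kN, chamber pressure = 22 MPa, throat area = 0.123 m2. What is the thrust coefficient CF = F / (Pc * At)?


CF = 4509000 / (22e6 * 0.123) = 1.67

1.67


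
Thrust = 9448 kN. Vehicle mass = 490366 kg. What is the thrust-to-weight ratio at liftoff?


TWR = 9448000 / (490366 * 9.81) = 1.96

1.96


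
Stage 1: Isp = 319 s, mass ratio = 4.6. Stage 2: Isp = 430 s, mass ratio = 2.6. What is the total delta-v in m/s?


dV1 = 319 * 9.81 * ln(4.6) = 4775.6 m/s
dV2 = 430 * 9.81 * ln(2.6) = 4030.6 m/s
Total dV = 4775.6 + 4030.6 = 8806.2 m/s ~ 8806 m/s

8806 m/s


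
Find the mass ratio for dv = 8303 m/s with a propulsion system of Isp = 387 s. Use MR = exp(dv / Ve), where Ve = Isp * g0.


Ve = 387 * 9.81 = 3796.47 m/s
MR = exp(8303 / 3796.47) = 8.909

8.909


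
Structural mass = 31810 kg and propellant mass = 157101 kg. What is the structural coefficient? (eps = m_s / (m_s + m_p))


eps = 31810 / (31810 + 157101) = 0.1684

0.1684
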